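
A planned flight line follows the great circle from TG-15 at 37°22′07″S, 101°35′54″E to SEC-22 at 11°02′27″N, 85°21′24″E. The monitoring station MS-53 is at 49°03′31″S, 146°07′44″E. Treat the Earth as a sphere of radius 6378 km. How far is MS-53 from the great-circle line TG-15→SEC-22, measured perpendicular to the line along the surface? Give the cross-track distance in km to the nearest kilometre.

2060 km

TG-15: φ = -37.36861°, λ = +101.59833°
SEC-22: φ = +11.04083°, λ = +85.35667°
MS-53: φ = -49.05861°, λ = +146.12889°
δ₁₃ = central angle TG-15→MS-53 = 0.592176 rad  (haversine)
θ₁₃ = bearing TG-15→MS-53 = 124.582°,  θ₁₂ = bearing TG-15→SEC-22 = 339.239°
dₓₜ = R·arcsin(sin δ₁₃ · sin(θ₁₃ − θ₁₂)) = 6378·arcsin(0.55817·sin(-214.656°)) = 2060.032 km
|dₓₜ| = 2060.032 km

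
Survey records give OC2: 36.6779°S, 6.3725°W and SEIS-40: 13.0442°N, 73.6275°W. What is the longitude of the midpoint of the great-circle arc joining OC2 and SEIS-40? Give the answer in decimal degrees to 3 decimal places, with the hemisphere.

Bx = cos φ₂ cos Δλ = 0.376654,  By = cos φ₂ sin Δλ = -0.898438
φₘ = atan2(sin φ₁ + sin φ₂, √((cos φ₁ + Bx)² + By²)) = -14.07642°
λₘ = λ₁ + atan2(By, cos φ₁ + Bx) = -43.68908°

43.689°W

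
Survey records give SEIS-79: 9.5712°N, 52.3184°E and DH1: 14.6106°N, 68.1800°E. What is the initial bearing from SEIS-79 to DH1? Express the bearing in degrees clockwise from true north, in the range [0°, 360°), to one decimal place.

Δλ = 15.8616°
y = sin Δλ · cos φ₂ = 0.264476
x = cos φ₁ sin φ₂ − sin φ₁ cos φ₂ cos Δλ = 0.093967
θ = atan2(y, x) = 70.4402° → 70.4402° (mod 360°)

70.4°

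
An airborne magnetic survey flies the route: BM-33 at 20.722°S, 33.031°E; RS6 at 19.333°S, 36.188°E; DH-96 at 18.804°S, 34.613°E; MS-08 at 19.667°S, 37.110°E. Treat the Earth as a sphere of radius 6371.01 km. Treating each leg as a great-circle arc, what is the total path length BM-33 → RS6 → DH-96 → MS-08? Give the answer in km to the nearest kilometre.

BM-33→RS6: c = 0.057161 rad, d = 364.17 km
RS6→DH-96: c = 0.027572 rad, d = 175.66 km
DH-96→MS-08: c = 0.043817 rad, d = 279.16 km
Total = 364.17 + 175.66 + 279.16 = 818.99 km

819 km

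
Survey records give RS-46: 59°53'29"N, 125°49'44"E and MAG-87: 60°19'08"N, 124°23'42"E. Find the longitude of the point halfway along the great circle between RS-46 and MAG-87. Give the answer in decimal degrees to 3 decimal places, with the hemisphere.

125.117°E

RS-46: φ = +59.89139°, λ = +125.82889°
MAG-87: φ = +60.31889°, λ = +124.39500°
Bx = cos φ₂ cos Δλ = 0.495017,  By = cos φ₂ sin Δλ = -0.012391
φₘ = atan2(sin φ₁ + sin φ₂, √((cos φ₁ + Bx)² + By²)) = 60.10708°
λₘ = λ₁ + atan2(By, cos φ₁ + Bx) = 125.11660°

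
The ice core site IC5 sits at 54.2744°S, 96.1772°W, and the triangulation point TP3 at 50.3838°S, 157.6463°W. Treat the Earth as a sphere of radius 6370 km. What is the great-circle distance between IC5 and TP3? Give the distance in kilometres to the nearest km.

4065 km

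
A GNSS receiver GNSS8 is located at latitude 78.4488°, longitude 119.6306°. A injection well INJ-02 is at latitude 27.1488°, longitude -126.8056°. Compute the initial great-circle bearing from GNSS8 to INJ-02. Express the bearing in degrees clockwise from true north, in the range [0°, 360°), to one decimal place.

61.7°

Δλ = 113.5638°
y = sin Δλ · cos φ₂ = 0.815627
x = cos φ₁ sin φ₂ − sin φ₁ cos φ₂ cos Δλ = 0.439892
θ = atan2(y, x) = 61.6607° → 61.6607° (mod 360°)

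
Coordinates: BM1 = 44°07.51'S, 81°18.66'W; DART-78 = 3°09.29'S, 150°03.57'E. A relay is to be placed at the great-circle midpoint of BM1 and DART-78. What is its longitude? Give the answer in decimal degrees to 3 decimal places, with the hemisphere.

164.404°W

BM1: φ = -44.12517°, λ = -81.31100°
DART-78: φ = -3.15483°, λ = +150.05950°
Bx = cos φ₂ cos Δλ = -0.623336,  By = cos φ₂ sin Δλ = -0.780015
φₘ = atan2(sin φ₁ + sin φ₂, √((cos φ₁ + Bx)² + By²)) = -43.71582°
λₘ = λ₁ + atan2(By, cos φ₁ + Bx) = -164.40430°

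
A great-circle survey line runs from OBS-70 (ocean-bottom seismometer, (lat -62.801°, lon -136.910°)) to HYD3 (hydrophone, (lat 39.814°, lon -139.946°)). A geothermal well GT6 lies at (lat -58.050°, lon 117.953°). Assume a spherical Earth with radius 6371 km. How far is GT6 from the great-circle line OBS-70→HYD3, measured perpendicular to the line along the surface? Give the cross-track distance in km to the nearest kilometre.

δ₁₃ = central angle OBS-70→GT6 = 0.807199 rad  (haversine)
θ₁₃ = bearing OBS-70→GT6 = 225.004°,  θ₁₂ = bearing OBS-70→HYD3 = 357.610°
dₓₜ = R·arcsin(sin δ₁₃ · sin(θ₁₃ − θ₁₂)) = 6371·arcsin(0.72235·sin(-132.606°)) = -3571.393 km
|dₓₜ| = 3571.393 km

3571 km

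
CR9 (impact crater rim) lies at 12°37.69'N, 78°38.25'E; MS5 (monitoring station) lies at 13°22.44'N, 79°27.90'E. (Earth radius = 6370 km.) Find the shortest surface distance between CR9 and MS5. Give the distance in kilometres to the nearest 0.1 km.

CR9: φ = +12.62817°, λ = +78.63750°
MS5: φ = +13.37400°, λ = +79.46500°
Δφ = 0.7458°,  Δλ = 0.8275°
a = sin²(Δφ/2) + cos φ₁ cos φ₂ sin²(Δλ/2) = 0.000092
c = 2·arcsin(√a) = 0.019170 rad = 1.0983°
d = R·c = 6370 × 0.019170 = 122.1 km

122.1 km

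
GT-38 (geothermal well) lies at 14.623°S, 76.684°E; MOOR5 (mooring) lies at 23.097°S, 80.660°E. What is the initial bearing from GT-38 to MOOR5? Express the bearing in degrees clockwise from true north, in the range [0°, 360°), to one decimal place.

Δλ = 3.9760°
y = sin Δλ · cos φ₂ = 0.063781
x = cos φ₁ sin φ₂ − sin φ₁ cos φ₂ cos Δλ = -0.147920
θ = atan2(y, x) = 156.6751° → 156.6751° (mod 360°)

156.7°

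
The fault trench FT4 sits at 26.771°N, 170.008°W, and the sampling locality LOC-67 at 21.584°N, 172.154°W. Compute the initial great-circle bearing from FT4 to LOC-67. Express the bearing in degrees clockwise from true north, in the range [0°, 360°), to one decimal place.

Δλ = -2.1460°
y = sin Δλ · cos φ₂ = -0.034820
x = cos φ₁ sin φ₂ − sin φ₁ cos φ₂ cos Δλ = -0.090113
θ = atan2(y, x) = -158.8731° → 201.1269° (mod 360°)

201.1°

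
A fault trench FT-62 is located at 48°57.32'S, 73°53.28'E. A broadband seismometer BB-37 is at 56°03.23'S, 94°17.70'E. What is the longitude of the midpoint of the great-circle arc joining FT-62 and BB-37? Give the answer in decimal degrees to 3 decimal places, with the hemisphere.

83.258°E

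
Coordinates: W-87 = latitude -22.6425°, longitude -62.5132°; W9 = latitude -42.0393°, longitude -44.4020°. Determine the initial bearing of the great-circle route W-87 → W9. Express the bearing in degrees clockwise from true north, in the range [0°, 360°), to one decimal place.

146.3°

Δλ = 18.1112°
y = sin Δλ · cos φ₂ = 0.230873
x = cos φ₁ sin φ₂ − sin φ₁ cos φ₂ cos Δλ = -0.346274
θ = atan2(y, x) = 146.3073° → 146.3073° (mod 360°)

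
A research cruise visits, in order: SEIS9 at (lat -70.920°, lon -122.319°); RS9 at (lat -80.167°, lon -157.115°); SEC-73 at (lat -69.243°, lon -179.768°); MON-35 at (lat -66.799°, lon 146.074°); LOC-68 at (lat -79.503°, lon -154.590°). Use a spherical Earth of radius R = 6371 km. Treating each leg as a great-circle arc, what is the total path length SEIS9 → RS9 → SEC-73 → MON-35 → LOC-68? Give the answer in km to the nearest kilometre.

SEIS9→RS9: c = 0.214783 rad, d = 1368.38 km
RS9→SEC-73: c = 0.213901 rad, d = 1362.76 km
SEC-73→MON-35: c = 0.224054 rad, d = 1427.45 km
MON-35→LOC-68: c = 0.347137 rad, d = 2211.61 km
Total = 1368.38 + 1362.76 + 1427.45 + 2211.61 = 6370.20 km

6370 km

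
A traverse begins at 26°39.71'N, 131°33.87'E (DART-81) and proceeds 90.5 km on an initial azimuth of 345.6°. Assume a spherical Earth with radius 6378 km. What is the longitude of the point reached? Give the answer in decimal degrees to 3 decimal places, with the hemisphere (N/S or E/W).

DART-81: φ = +26.66183°, λ = +131.56450°
δ = d/R = 90.5/6378 = 0.014189 rad
φ₂ = arcsin(sin φ₁ cos δ + cos φ₁ sin δ cos θ)
   = arcsin(0.44872·0.99990 + 0.89367·0.01419·0.96858) = 27.44910°
λ₂ = λ₁ + atan2(sin θ sin δ cos φ₁, cos δ − sin φ₁ sin φ₂) = 131.33667°

131.337°E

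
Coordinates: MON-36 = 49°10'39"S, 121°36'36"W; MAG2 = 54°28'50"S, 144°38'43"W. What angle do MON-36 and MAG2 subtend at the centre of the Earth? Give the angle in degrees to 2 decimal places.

15.11°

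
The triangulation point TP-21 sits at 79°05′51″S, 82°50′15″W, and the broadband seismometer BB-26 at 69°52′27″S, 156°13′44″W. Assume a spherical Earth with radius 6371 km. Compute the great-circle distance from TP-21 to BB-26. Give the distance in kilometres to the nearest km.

2207 km

TP-21: φ = -79.09750°, λ = -82.83750°
BB-26: φ = -69.87417°, λ = -156.22889°
Δφ = 9.2233°,  Δλ = -73.3914°
a = sin²(Δφ/2) + cos φ₁ cos φ₂ sin²(Δλ/2) = 0.029703
c = 2·arcsin(√a) = 0.346422 rad = 19.8485°
d = R·c = 6371 × 0.346422 = 2207.1 km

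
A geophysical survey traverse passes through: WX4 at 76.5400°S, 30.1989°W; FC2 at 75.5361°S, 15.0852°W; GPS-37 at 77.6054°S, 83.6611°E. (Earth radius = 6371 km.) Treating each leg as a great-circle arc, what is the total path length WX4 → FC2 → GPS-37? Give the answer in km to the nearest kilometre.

2682 km

WX4→FC2: c = 0.065807 rad, d = 419.25 km
FC2→GPS-37: c = 0.355179 rad, d = 2262.84 km
Total = 419.25 + 2262.84 = 2682.10 km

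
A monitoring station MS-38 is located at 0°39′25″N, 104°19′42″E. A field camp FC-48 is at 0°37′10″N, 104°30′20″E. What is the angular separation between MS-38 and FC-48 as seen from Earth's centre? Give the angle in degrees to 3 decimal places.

0.181°

MS-38: φ = +0.65694°, λ = +104.32833°
FC-48: φ = +0.61944°, λ = +104.50556°
Δφ = -0.0375°,  Δλ = 0.1772°
a = sin²(Δφ/2) + cos φ₁ cos φ₂ sin²(Δλ/2) = 0.000002
c = 2·arcsin(√a) = 0.003161 rad = 0.1811°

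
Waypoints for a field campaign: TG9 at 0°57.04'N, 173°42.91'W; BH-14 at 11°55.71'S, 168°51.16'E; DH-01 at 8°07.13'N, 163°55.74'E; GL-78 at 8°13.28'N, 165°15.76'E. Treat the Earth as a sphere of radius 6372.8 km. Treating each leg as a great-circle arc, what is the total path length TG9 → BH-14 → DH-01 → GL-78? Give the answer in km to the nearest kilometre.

TG9: φ = +0.95067°, λ = -173.71517°
BH-14: φ = -11.92850°, λ = +168.85267°
DH-01: φ = +8.11883°, λ = +163.92900°
GL-78: φ = +8.22133°, λ = +165.26267°
TG9→BH-14: c = 0.376621 rad, d = 2400.13 km
BH-14→DH-01: c = 0.360174 rad, d = 2295.32 km
DH-01→GL-78: c = 0.023110 rad, d = 147.28 km
Total = 2400.13 + 2295.32 + 147.28 = 4842.72 km

4843 km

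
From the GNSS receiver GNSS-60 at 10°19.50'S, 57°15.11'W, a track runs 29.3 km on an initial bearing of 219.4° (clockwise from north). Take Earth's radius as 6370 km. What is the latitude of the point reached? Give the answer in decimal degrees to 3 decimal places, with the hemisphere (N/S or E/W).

GNSS-60: φ = -10.32500°, λ = -57.25183°
δ = d/R = 29.3/6370 = 0.004600 rad
φ₂ = arcsin(sin φ₁ cos δ + cos φ₁ sin δ cos θ)
   = arcsin(-0.17923·0.99999 + 0.98381·0.00460·-0.77273) = -10.52860°
λ₂ = λ₁ + atan2(sin θ sin δ cos φ₁, cos δ − sin φ₁ sin φ₂) = -57.42198°

10.529°S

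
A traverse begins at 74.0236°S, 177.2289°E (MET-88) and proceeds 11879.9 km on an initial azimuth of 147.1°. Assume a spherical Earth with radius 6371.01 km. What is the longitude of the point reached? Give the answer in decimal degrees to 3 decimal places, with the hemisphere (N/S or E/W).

34.153°W

δ = d/R = 11879.9/6371.01 = 1.864681 rad
φ₂ = arcsin(sin φ₁ cos δ + cos φ₁ sin δ cos θ)
   = arcsin(-0.96138·-0.28967 + 0.27524·0.95713·-0.83962) = 3.28449°
λ₂ = λ₁ + atan2(sin θ sin δ cos φ₁, cos δ − sin φ₁ sin φ₂) = -34.15312°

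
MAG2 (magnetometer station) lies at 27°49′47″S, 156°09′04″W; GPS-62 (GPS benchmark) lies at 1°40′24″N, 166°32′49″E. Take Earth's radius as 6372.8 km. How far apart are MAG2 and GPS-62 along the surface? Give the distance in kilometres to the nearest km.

5162 km

MAG2: φ = -27.82972°, λ = -156.15111°
GPS-62: φ = +1.67333°, λ = +166.54694°
Δφ = 29.5031°,  Δλ = -37.3019°
a = sin²(Δφ/2) + cos φ₁ cos φ₂ sin²(Δλ/2) = 0.155241
c = 2·arcsin(√a) = 0.809974 rad = 46.4081°
d = R·c = 6372.8 × 0.809974 = 5161.8 km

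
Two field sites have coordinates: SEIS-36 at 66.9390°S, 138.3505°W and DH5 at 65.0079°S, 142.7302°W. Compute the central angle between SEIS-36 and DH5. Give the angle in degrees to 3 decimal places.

Δφ = 1.9311°,  Δλ = -4.3797°
a = sin²(Δφ/2) + cos φ₁ cos φ₂ sin²(Δλ/2) = 0.000526
c = 2·arcsin(√a) = 0.045856 rad = 2.6273°

2.627°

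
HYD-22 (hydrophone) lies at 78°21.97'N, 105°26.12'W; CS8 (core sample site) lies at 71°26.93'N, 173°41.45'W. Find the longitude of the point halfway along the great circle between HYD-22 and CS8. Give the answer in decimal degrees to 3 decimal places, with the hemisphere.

HYD-22: φ = +78.36617°, λ = -105.43533°
CS8: φ = +71.44883°, λ = -173.69083°
Bx = cos φ₂ cos Δλ = 0.117865,  By = cos φ₂ sin Δλ = -0.295513
φₘ = atan2(sin φ₁ + sin φ₂, √((cos φ₁ + Bx)² + By²)) = 77.27606°
λₘ = λ₁ + atan2(By, cos φ₁ + Bx) = -148.19992°

148.200°W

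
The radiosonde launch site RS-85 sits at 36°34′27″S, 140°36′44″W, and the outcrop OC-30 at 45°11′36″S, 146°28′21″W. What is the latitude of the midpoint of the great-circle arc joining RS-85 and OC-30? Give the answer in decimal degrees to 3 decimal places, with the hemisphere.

40.921°S

RS-85: φ = -36.57417°, λ = -140.61222°
OC-30: φ = -45.19333°, λ = -146.47250°
Bx = cos φ₂ cos Δλ = 0.701034,  By = cos φ₂ sin Δλ = -0.071954
φₘ = atan2(sin φ₁ + sin φ₂, √((cos φ₁ + Bx)² + By²)) = -40.92069°
λₘ = λ₁ + atan2(By, cos φ₁ + Bx) = -143.35103°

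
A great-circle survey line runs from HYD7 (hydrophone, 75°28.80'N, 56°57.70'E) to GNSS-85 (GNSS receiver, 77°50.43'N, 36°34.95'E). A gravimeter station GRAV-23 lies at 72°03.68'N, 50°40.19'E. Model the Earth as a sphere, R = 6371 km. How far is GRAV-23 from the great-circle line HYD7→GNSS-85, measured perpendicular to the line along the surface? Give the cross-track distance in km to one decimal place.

424.6 km

HYD7: φ = +75.48000°, λ = +56.96167°
GNSS-85: φ = +77.84050°, λ = +36.58250°
GRAV-23: φ = +72.06133°, λ = +50.66983°
δ₁₃ = central angle HYD7→GRAV-23 = 0.067015 rad  (haversine)
θ₁₃ = bearing HYD7→GRAV-23 = 210.269°,  θ₁₂ = bearing HYD7→GNSS-85 = 306.335°
dₓₜ = R·arcsin(sin δ₁₃ · sin(θ₁₃ − θ₁₂)) = 6371·arcsin(0.06697·sin(-96.066°)) = -424.560 km
|dₓₜ| = 424.560 km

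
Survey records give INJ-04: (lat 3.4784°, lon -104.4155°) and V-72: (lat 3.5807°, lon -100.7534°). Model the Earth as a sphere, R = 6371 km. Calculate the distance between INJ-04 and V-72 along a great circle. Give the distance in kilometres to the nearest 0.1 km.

406.6 km

Δφ = 0.1023°,  Δλ = 3.6621°
a = sin²(Δφ/2) + cos φ₁ cos φ₂ sin²(Δλ/2) = 0.001018
c = 2·arcsin(√a) = 0.063819 rad = 3.6566°
d = R·c = 6371 × 0.063819 = 406.6 km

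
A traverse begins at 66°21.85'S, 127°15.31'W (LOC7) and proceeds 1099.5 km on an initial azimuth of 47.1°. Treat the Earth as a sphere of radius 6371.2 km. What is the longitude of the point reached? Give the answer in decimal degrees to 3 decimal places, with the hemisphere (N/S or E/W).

113.189°W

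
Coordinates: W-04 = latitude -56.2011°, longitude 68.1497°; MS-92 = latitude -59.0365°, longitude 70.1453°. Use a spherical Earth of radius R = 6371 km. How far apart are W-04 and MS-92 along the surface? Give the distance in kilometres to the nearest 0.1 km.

336.9 km

Δφ = -2.8354°,  Δλ = 1.9956°
a = sin²(Δφ/2) + cos φ₁ cos φ₂ sin²(Δλ/2) = 0.000699
c = 2·arcsin(√a) = 0.052880 rad = 3.0298°
d = R·c = 6371 × 0.052880 = 336.9 km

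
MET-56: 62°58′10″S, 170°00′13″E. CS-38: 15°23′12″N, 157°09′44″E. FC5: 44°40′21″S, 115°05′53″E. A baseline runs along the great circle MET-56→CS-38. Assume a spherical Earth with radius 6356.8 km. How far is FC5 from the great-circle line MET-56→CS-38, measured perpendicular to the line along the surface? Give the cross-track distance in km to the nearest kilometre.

MET-56: φ = -62.96944°, λ = +170.00361°
CS-38: φ = +15.38667°, λ = +157.16222°
FC5: φ = -44.67250°, λ = +115.09806°
δ₁₃ = central angle MET-56→FC5 = 0.623117 rad  (haversine)
θ₁₃ = bearing MET-56→FC5 = 274.391°,  θ₁₂ = bearing MET-56→CS-38 = 347.391°
dₓₜ = R·arcsin(sin δ₁₃ · sin(θ₁₃ − θ₁₂)) = 6356.8·arcsin(0.58357·sin(-73.000°)) = -3763.595 km
|dₓₜ| = 3763.595 km

3764 km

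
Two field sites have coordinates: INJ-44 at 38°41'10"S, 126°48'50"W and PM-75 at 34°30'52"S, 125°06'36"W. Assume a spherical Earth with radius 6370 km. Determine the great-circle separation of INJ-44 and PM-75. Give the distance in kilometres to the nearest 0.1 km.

488.1 km

INJ-44: φ = -38.68611°, λ = -126.81389°
PM-75: φ = -34.51444°, λ = -125.11000°
Δφ = 4.1717°,  Δλ = 1.7039°
a = sin²(Δφ/2) + cos φ₁ cos φ₂ sin²(Δλ/2) = 0.001467
c = 2·arcsin(√a) = 0.076619 rad = 4.3900°
d = R·c = 6370 × 0.076619 = 488.1 km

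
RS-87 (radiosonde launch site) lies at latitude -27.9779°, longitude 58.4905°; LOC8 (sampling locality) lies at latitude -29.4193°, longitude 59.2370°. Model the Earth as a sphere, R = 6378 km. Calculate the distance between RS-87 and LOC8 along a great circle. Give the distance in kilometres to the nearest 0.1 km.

Δφ = -1.4414°,  Δλ = 0.7465°
a = sin²(Δφ/2) + cos φ₁ cos φ₂ sin²(Δλ/2) = 0.000191
c = 2·arcsin(√a) = 0.027631 rad = 1.5831°
d = R·c = 6378 × 0.027631 = 176.2 km

176.2 km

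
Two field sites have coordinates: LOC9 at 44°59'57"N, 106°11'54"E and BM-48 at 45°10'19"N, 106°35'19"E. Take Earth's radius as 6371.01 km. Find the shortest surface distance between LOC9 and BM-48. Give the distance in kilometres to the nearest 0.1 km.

36.2 km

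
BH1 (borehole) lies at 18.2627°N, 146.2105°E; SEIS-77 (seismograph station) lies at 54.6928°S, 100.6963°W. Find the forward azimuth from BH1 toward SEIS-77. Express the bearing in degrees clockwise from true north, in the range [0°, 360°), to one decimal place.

Δλ = 113.0932°
y = sin Δλ · cos φ₂ = 0.531647
x = cos φ₁ sin φ₂ − sin φ₁ cos φ₂ cos Δλ = -0.703920
θ = atan2(y, x) = 142.9375° → 142.9375° (mod 360°)

142.9°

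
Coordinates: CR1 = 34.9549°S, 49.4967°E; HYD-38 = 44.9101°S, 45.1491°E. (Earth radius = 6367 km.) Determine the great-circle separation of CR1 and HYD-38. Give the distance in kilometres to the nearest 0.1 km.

Δφ = -9.9552°,  Δλ = -4.3476°
a = sin²(Δφ/2) + cos φ₁ cos φ₂ sin²(Δλ/2) = 0.008364
c = 2·arcsin(√a) = 0.183160 rad = 10.4943°
d = R·c = 6367 × 0.183160 = 1166.2 km

1166.2 km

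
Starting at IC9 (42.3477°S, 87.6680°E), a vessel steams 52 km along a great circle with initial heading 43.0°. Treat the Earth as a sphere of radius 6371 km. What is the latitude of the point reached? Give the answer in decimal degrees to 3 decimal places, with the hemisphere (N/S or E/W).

δ = d/R = 52/6371 = 0.008162 rad
φ₂ = arcsin(sin φ₁ cos δ + cos φ₁ sin δ cos θ)
   = arcsin(-0.67363·0.99997 + 0.73907·0.00816·0.73135) = -42.00488°
λ₂ = λ₁ + atan2(sin θ sin δ cos φ₁, cos δ − sin φ₁ sin φ₂) = 88.09720°

42.005°S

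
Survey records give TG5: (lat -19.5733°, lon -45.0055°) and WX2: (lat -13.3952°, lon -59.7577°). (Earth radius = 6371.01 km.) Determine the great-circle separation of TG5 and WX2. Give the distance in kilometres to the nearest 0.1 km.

Δφ = 6.1781°,  Δλ = -14.7522°
a = sin²(Δφ/2) + cos φ₁ cos φ₂ sin²(Δλ/2) = 0.018011
c = 2·arcsin(√a) = 0.269222 rad = 15.4253°
d = R·c = 6371.01 × 0.269222 = 1715.2 km

1715.2 km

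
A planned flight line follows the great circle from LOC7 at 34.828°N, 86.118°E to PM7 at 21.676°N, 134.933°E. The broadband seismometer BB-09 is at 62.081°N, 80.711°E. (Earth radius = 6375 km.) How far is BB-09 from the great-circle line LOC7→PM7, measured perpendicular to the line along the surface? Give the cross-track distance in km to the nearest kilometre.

δ₁₃ = central angle LOC7→BB-09 = 0.479376 rad  (haversine)
θ₁₃ = bearing LOC7→BB-09 = 354.511°,  θ₁₂ = bearing LOC7→PM7 = 93.787°
dₓₜ = R·arcsin(sin δ₁₃ · sin(θ₁₃ − θ₁₂)) = 6375·arcsin(0.46123·sin(260.724°)) = -3012.765 km
|dₓₜ| = 3012.765 km

3013 km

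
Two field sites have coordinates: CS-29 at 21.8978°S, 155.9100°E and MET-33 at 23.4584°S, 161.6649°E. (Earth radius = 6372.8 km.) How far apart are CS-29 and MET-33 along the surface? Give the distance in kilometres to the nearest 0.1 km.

Δφ = -1.5606°,  Δλ = 5.7549°
a = sin²(Δφ/2) + cos φ₁ cos φ₂ sin²(Δλ/2) = 0.002330
c = 2·arcsin(√a) = 0.096586 rad = 5.5340°
d = R·c = 6372.8 × 0.096586 = 615.5 km

615.5 km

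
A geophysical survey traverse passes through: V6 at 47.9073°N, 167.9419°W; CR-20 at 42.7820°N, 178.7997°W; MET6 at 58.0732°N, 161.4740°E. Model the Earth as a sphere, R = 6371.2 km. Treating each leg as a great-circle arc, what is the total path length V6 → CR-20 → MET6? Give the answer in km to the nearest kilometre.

V6→CR-20: c = 0.160208 rad, d = 1020.72 km
CR-20→MET6: c = 0.342790 rad, d = 2183.98 km
Total = 1020.72 + 2183.98 = 3204.71 km

3205 km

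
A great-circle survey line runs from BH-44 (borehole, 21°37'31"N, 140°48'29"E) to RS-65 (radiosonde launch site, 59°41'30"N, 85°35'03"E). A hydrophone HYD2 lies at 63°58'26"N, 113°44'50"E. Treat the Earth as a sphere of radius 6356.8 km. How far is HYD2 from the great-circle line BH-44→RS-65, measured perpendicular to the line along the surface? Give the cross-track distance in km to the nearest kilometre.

1164 km

BH-44: φ = +21.62528°, λ = +140.80806°
RS-65: φ = +59.69167°, λ = +85.58417°
HYD2: φ = +63.97389°, λ = +113.74722°
δ₁₃ = central angle BH-44→HYD2 = 0.803204 rad  (haversine)
θ₁₃ = bearing BH-44→HYD2 = 343.895°,  θ₁₂ = bearing BH-44→RS-65 = 329.241°
dₓₜ = R·arcsin(sin δ₁₃ · sin(θ₁₃ − θ₁₂)) = 6356.8·arcsin(0.71958·sin(14.654°)) = 1163.686 km
|dₓₜ| = 1163.686 km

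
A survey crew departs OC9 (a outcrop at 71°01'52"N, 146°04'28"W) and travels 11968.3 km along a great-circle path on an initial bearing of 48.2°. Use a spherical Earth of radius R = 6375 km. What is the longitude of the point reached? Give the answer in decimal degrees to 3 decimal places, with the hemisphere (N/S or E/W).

OC9: φ = +71.03111°, λ = -146.07444°
δ = d/R = 11968.3/6375 = 1.877380 rad
φ₂ = arcsin(sin φ₁ cos δ + cos φ₁ sin δ cos θ)
   = arcsin(0.94570·-0.30180 + 0.32505·0.95337·0.66653) = -4.52291°
λ₂ = λ₁ + atan2(sin θ sin δ cos φ₁, cos δ − sin φ₁ sin φ₂) = -11.54864°

11.549°W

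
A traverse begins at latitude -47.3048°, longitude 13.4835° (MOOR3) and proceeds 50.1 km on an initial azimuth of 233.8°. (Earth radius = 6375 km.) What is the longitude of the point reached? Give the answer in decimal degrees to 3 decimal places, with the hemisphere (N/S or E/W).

δ = d/R = 50.1/6375 = 0.007859 rad
φ₂ = arcsin(sin φ₁ cos δ + cos φ₁ sin δ cos θ)
   = arcsin(-0.73497·0.99997 + 0.67810·0.00786·-0.59061) = -47.56948°
λ₂ = λ₁ + atan2(sin θ sin δ cos φ₁, cos δ − sin φ₁ sin φ₂) = 12.94495°

12.945°E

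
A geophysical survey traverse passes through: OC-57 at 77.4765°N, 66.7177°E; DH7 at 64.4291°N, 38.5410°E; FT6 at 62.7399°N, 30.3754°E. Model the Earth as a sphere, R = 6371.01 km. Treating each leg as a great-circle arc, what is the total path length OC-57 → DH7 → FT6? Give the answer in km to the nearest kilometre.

OC-57→DH7: c = 0.272533 rad, d = 1736.31 km
DH7→FT6: c = 0.069855 rad, d = 445.05 km
Total = 1736.31 + 445.05 = 2181.36 km

2181 km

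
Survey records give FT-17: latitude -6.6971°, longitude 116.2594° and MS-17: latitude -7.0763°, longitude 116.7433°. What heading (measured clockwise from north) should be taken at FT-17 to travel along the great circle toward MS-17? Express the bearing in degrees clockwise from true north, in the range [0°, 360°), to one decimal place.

128.3°

Δλ = 0.4839°
y = sin Δλ · cos φ₂ = 0.008381
x = cos φ₁ sin φ₂ − sin φ₁ cos φ₂ cos Δλ = -0.006622
θ = atan2(y, x) = 128.3138° → 128.3138° (mod 360°)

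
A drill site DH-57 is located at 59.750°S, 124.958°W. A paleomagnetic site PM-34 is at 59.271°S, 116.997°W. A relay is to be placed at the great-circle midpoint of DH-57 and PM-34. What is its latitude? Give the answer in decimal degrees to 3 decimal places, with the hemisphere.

59.571°S

Bx = cos φ₂ cos Δλ = 0.506054,  By = cos φ₂ sin Δλ = 0.070770
φₘ = atan2(sin φ₁ + sin φ₂, √((cos φ₁ + Bx)² + By²)) = -59.57096°
λₘ = λ₁ + atan2(By, cos φ₁ + Bx) = -120.94920°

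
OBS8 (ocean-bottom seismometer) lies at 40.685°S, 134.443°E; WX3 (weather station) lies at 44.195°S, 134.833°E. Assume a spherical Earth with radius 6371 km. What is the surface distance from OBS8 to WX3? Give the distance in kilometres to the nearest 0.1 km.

Δφ = -3.5100°,  Δλ = 0.3900°
a = sin²(Δφ/2) + cos φ₁ cos φ₂ sin²(Δλ/2) = 0.000944
c = 2·arcsin(√a) = 0.061466 rad = 3.5218°
d = R·c = 6371 × 0.061466 = 391.6 km

391.6 km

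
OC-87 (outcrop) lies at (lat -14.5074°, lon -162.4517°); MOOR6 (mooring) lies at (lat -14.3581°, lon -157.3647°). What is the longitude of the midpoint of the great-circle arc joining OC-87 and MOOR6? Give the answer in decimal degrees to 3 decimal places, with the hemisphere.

Bx = cos φ₂ cos Δλ = 0.964949,  By = cos φ₂ sin Δλ = 0.085899
φₘ = atan2(sin φ₁ + sin φ₂, √((cos φ₁ + Bx)² + By²)) = -14.44639°
λₘ = λ₁ + atan2(By, cos φ₁ + Bx) = -159.90735°

159.907°W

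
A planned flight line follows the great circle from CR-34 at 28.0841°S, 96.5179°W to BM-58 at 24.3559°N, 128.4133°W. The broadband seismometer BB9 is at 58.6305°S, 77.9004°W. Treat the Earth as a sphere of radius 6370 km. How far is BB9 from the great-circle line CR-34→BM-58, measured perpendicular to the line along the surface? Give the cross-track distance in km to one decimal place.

951.2 km

δ₁₃ = central angle CR-34→BB9 = 0.578681 rad  (haversine)
θ₁₃ = bearing CR-34→BB9 = 162.310°,  θ₁₂ = bearing CR-34→BM-58 = 326.526°
dₓₜ = R·arcsin(sin δ₁₃ · sin(θ₁₃ − θ₁₂)) = 6370·arcsin(0.54692·sin(-164.216°)) = -951.191 km
|dₓₜ| = 951.191 km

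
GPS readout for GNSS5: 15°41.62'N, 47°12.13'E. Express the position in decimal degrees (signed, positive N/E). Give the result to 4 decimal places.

+15.6937°, +47.2022°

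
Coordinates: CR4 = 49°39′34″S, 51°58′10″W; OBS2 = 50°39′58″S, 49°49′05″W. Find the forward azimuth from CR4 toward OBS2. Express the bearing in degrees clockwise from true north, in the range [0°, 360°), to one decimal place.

CR4: φ = -49.65944°, λ = -51.96944°
OBS2: φ = -50.66611°, λ = -49.81806°
Δλ = 2.1514°
y = sin Δλ · cos φ₂ = 0.023794
x = cos φ₁ sin φ₂ − sin φ₁ cos φ₂ cos Δλ = -0.017909
θ = atan2(y, x) = 126.9677° → 126.9677° (mod 360°)

127.0°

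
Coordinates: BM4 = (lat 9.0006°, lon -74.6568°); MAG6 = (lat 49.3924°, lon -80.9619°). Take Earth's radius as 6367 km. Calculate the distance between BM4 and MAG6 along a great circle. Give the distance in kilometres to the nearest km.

4527 km

Δφ = 40.3918°,  Δλ = -6.3051°
a = sin²(Δφ/2) + cos φ₁ cos φ₂ sin²(Δλ/2) = 0.121129
c = 2·arcsin(√a) = 0.710950 rad = 40.7344°
d = R·c = 6367 × 0.710950 = 4526.6 km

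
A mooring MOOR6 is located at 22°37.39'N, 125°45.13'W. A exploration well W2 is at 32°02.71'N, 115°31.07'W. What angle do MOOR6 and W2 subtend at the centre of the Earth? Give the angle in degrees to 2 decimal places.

13.08°

MOOR6: φ = +22.62317°, λ = -125.75217°
W2: φ = +32.04517°, λ = -115.51783°
Δφ = 9.4220°,  Δλ = 10.2343°
a = sin²(Δφ/2) + cos φ₁ cos φ₂ sin²(Δλ/2) = 0.012970
c = 2·arcsin(√a) = 0.228264 rad = 13.0786°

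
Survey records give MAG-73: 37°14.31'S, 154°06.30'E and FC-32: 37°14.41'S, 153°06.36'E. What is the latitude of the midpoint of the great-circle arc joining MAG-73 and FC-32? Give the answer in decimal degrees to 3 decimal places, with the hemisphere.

MAG-73: φ = -37.23850°, λ = +154.10500°
FC-32: φ = -37.24017°, λ = +153.10600°
Bx = cos φ₂ cos Δλ = 0.795985,  By = cos φ₂ sin Δλ = -0.013880
φₘ = atan2(sin φ₁ + sin φ₂, √((cos φ₁ + Bx)² + By²)) = -37.24038°
λₘ = λ₁ + atan2(By, cos φ₁ + Bx) = 153.60551°

37.240°S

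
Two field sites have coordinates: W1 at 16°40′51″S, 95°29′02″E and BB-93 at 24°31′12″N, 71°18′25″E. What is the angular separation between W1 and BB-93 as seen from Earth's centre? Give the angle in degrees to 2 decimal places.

47.47°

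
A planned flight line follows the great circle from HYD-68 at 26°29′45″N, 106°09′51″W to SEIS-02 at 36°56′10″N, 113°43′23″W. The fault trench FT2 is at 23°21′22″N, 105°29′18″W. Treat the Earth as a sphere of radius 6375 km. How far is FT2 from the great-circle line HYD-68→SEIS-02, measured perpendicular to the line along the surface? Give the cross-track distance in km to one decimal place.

113.0 km

HYD-68: φ = +26.49583°, λ = -106.16417°
SEIS-02: φ = +36.93611°, λ = -113.72306°
FT2: φ = +23.35611°, λ = -105.48833°
δ₁₃ = central angle HYD-68→FT2 = 0.055832 rad  (haversine)
θ₁₃ = bearing HYD-68→FT2 = 168.811°,  θ₁₂ = bearing HYD-68→SEIS-02 = 330.296°
dₓₜ = R·arcsin(sin δ₁₃ · sin(θ₁₃ − θ₁₂)) = 6375·arcsin(0.05580·sin(-161.485°)) = -112.972 km
|dₓₜ| = 112.972 km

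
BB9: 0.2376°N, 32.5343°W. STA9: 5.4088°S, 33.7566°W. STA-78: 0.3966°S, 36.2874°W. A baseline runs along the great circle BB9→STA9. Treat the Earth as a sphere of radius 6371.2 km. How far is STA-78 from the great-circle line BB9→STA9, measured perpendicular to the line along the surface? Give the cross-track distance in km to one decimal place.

393.0 km

δ₁₃ = central angle BB9→STA-78 = 0.066432 rad  (haversine)
θ₁₃ = bearing BB9→STA-78 = 260.410°,  θ₁₂ = bearing BB9→STA9 = 192.180°
dₓₜ = R·arcsin(sin δ₁₃ · sin(θ₁₃ − θ₁₂)) = 6371.2·arcsin(0.06638·sin(68.229°)) = 393.025 km
|dₓₜ| = 393.025 km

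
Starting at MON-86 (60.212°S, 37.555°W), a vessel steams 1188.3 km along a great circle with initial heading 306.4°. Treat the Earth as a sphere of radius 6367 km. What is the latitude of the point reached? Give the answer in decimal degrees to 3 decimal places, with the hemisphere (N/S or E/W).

52.949°S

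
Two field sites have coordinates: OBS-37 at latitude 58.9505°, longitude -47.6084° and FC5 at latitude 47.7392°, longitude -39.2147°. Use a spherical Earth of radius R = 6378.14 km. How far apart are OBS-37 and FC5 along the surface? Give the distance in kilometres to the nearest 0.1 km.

Δφ = -11.2113°,  Δλ = 8.3937°
a = sin²(Δφ/2) + cos φ₁ cos φ₂ sin²(Δλ/2) = 0.011399
c = 2·arcsin(√a) = 0.213943 rad = 12.2580°
d = R·c = 6378.14 × 0.213943 = 1364.6 km

1364.6 km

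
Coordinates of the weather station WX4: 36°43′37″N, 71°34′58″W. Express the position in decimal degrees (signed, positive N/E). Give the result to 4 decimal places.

+36.7269°, -71.5828°

lat: 36.7269° N → +36.7269°
lon: 71.5828° W → -71.5828°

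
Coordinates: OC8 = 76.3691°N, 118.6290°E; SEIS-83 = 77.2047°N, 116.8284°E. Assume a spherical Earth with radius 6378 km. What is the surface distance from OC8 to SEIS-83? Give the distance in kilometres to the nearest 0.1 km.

Δφ = 0.8356°,  Δλ = -1.8006°
a = sin²(Δφ/2) + cos φ₁ cos φ₂ sin²(Δλ/2) = 0.000066
c = 2·arcsin(√a) = 0.016255 rad = 0.9314°
d = R·c = 6378 × 0.016255 = 103.7 km

103.7 km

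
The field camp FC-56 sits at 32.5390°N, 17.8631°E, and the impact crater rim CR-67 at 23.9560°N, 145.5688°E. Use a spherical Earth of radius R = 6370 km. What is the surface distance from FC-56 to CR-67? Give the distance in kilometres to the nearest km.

Δφ = -8.5830°,  Δλ = 127.7057°
a = sin²(Δφ/2) + cos φ₁ cos φ₂ sin²(Δλ/2) = 0.626394
c = 2·arcsin(√a) = 1.826358 rad = 104.6426°
d = R·c = 6370 × 1.826358 = 11633.9 km

11634 km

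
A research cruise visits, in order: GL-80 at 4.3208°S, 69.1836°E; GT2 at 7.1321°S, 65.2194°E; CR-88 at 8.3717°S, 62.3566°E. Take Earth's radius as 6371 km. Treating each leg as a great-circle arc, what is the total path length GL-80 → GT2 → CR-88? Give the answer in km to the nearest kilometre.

883 km

GL-80→GT2: c = 0.084533 rad, d = 538.56 km
GT2→CR-88: c = 0.054028 rad, d = 344.22 km
Total = 538.56 + 344.22 = 882.78 km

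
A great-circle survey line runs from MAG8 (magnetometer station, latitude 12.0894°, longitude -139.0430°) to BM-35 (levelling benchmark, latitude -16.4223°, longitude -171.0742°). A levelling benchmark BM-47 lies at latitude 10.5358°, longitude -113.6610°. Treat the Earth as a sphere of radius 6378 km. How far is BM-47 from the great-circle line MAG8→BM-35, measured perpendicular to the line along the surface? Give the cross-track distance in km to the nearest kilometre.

δ₁₃ = central angle MAG8→BM-47 = 0.435084 rad  (haversine)
θ₁₃ = bearing MAG8→BM-47 = 90.984°,  θ₁₂ = bearing MAG8→BM-35 = 228.712°
dₓₜ = R·arcsin(sin δ₁₃ · sin(θ₁₃ − θ₁₂)) = 6378·arcsin(0.42149·sin(-137.728°)) = -1833.384 km
|dₓₜ| = 1833.384 km

1833 km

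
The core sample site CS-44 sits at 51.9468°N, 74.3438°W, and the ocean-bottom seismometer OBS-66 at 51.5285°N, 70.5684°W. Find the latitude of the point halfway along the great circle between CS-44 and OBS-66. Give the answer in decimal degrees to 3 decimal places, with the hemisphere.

Bx = cos φ₂ cos Δλ = 0.620775,  By = cos φ₂ sin Δλ = 0.040964
φₘ = atan2(sin φ₁ + sin φ₂, √((cos φ₁ + Bx)² + By²)) = 51.75277°
λₘ = λ₁ + atan2(By, cos φ₁ + Bx) = -72.44736°

51.753°N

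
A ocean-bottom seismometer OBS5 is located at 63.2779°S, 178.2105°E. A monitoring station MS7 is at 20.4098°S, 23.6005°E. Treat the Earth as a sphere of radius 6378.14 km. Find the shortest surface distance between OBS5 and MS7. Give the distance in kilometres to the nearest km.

10461 km

Δφ = 42.8681°,  Δλ = -154.6100°
a = sin²(Δφ/2) + cos φ₁ cos φ₂ sin²(Δλ/2) = 0.534621
c = 2·arcsin(√a) = 1.640093 rad = 93.9704°
d = R·c = 6378.14 × 1.640093 = 10460.7 km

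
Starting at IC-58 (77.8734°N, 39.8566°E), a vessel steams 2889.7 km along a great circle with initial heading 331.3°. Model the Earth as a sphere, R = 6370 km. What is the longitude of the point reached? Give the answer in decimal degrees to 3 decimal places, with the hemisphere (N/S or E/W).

δ = d/R = 2889.7/6370 = 0.453642 rad
φ₂ = arcsin(sin φ₁ cos δ + cos φ₁ sin δ cos θ)
   = arcsin(0.97769·0.89886 + 0.21007·0.43824·0.87715) = 73.64839°
λ₂ = λ₁ + atan2(sin θ sin δ cos φ₁, cos δ − sin φ₁ sin φ₂) = -91.76618°

91.766°W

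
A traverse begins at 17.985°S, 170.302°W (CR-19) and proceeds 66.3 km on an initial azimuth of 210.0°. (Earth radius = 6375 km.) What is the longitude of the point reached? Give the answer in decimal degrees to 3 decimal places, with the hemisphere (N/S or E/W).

170.616°W

δ = d/R = 66.3/6375 = 0.010400 rad
φ₂ = arcsin(sin φ₁ cos δ + cos φ₁ sin δ cos θ)
   = arcsin(-0.30877·0.99995 + 0.95114·0.01040·-0.86603) = -18.50079°
λ₂ = λ₁ + atan2(sin θ sin δ cos φ₁, cos δ − sin φ₁ sin φ₂) = -170.61617°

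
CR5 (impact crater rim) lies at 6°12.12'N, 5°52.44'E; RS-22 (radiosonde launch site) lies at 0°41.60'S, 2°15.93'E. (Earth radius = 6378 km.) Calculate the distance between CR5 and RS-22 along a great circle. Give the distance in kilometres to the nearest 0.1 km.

866.0 km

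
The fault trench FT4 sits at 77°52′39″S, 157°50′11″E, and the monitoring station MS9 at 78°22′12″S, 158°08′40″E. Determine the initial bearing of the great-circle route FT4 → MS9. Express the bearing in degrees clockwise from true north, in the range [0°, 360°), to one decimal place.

FT4: φ = -77.87750°, λ = +157.83639°
MS9: φ = -78.37000°, λ = +158.14444°
Δλ = 0.3081°
y = sin Δλ · cos φ₂ = 0.001084
x = cos φ₁ sin φ₂ − sin φ₁ cos φ₂ cos Δλ = -0.008598
θ = atan2(y, x) = 172.8156° → 172.8156° (mod 360°)

172.8°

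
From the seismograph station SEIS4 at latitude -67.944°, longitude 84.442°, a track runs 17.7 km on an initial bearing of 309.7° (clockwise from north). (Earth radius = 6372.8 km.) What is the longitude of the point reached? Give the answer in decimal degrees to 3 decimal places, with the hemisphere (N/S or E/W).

84.117°E

δ = d/R = 17.7/6372.8 = 0.002777 rad
φ₂ = arcsin(sin φ₁ cos δ + cos φ₁ sin δ cos θ)
   = arcsin(-0.92682·1.00000 + 0.37551·0.00278·0.63877) = -67.84203°
λ₂ = λ₁ + atan2(sin θ sin δ cos φ₁, cos δ − sin φ₁ sin φ₂) = 84.11737°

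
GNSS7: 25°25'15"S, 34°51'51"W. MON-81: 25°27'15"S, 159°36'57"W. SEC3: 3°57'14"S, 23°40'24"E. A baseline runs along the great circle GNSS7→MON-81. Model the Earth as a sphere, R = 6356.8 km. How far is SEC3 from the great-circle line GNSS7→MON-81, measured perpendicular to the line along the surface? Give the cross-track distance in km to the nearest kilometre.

2723 km

GNSS7: φ = -25.42083°, λ = -34.86417°
MON-81: φ = -25.45417°, λ = -159.61583°
SEC3: φ = -3.95389°, λ = +23.67333°
δ₁₃ = central angle GNSS7→SEC3 = 1.047333 rad  (haversine)
θ₁₃ = bearing GNSS7→SEC3 = 79.271°,  θ₁₂ = bearing GNSS7→MON-81 = 230.612°
dₓₜ = R·arcsin(sin δ₁₃ · sin(θ₁₃ − θ₁₂)) = 6356.8·arcsin(0.86609·sin(-151.342°)) = -2722.901 km
|dₓₜ| = 2722.901 km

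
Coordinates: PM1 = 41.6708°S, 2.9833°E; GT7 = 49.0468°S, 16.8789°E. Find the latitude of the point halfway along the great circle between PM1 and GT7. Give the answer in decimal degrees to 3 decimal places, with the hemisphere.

45.569°S

Bx = cos φ₂ cos Δλ = 0.636261,  By = cos φ₂ sin Δλ = 0.157407
φₘ = atan2(sin φ₁ + sin φ₂, √((cos φ₁ + Bx)² + By²)) = -45.56901°
λₘ = λ₁ + atan2(By, cos φ₁ + Bx) = 9.47540°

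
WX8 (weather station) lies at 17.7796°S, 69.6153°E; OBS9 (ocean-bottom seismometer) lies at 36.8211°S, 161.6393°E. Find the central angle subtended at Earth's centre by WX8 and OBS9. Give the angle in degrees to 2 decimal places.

81.02°

Δφ = -19.0415°,  Δλ = 92.0240°
a = sin²(Δφ/2) + cos φ₁ cos φ₂ sin²(Δλ/2) = 0.421958
c = 2·arcsin(√a) = 1.414072 rad = 81.0204°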